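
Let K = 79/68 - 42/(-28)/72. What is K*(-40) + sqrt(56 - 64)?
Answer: -4825/102 + 2*I*sqrt(2) ≈ -47.304 + 2.8284*I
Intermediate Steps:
K = 965/816 (K = 79*(1/68) - 42*(-1/28)*(1/72) = 79/68 + (3/2)*(1/72) = 79/68 + 1/48 = 965/816 ≈ 1.1826)
K*(-40) + sqrt(56 - 64) = (965/816)*(-40) + sqrt(56 - 64) = -4825/102 + sqrt(-8) = -4825/102 + 2*I*sqrt(2)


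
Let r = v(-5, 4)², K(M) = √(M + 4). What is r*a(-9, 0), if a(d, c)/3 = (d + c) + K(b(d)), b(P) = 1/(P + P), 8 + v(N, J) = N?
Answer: -4563 + 169*√142/2 ≈ -3556.1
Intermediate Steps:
v(N, J) = -8 + N
b(P) = 1/(2*P)
K(M) = √(4 + M)
a(d, c) = 3*c + 3*d + 3*√(4 + 1/(2*d)) (a(d, c) = 3*((d + c) + √(4 + 1/(2*d))) = 3*((c + d) + √(4 + 1/(2*d))) = 3*(c + d + √(4 + 1/(2*d))) = 3*c + 3*d + 3*√(4 + 1/(2*d)))
r = 169 (r = (-8 - 5)² = (-13)² = 169)
r*a(-9, 0) = 169*(3*0 + 3*(-9) + 3*√(16 + 2/(-9))/2) = 169*(0 - 27 + 3*√(16 + 2*(-⅑))/2) = 169*(0 - 27 + 3*√(16 - 2/9)/2) = 169*(0 - 27 + 3*√(142/9)/2) = 169*(0 - 27 + 3*(√142/3)/2) = 169*(0 - 27 + √142/2) = 169*(-27 + √142/2) = -4563 + 169*√142/2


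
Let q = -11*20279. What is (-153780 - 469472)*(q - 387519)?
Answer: 380550192176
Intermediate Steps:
q = -223069
(-153780 - 469472)*(q - 387519) = (-153780 - 469472)*(-223069 - 387519) = -623252*(-610588) = 380550192176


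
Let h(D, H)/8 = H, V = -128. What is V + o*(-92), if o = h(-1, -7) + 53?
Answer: 148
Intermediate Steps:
h(D, H) = 8*H
o = -3 (o = 8*(-7) + 53 = -56 + 53 = -3)
V + o*(-92) = -128 - 3*(-92) = -128 + 276 = 148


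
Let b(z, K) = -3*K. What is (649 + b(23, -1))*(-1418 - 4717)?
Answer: -4000020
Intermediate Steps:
(649 + b(23, -1))*(-1418 - 4717) = (649 - 3*(-1))*(-1418 - 4717) = (649 + 3)*(-6135) = 652*(-6135) = -4000020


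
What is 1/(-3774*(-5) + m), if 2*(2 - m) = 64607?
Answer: -2/26863 ≈ -7.4452e-5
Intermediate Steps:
m = -64603/2 (m = 2 - ½*64607 = 2 - 64607/2 = -64603/2 ≈ -32302.)
1/(-3774*(-5) + m) = 1/(-3774*(-5) - 64603/2) = 1/(18870 - 64603/2) = 1/(-26863/2) = -2/26863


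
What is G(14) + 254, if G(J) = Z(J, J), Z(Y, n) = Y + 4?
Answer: 272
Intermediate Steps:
Z(Y, n) = 4 + Y
G(J) = 4 + J
G(14) + 254 = (4 + 14) + 254 = 18 + 254 = 272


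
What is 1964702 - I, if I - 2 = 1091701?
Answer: 872999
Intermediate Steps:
I = 1091703 (I = 2 + 1091701 = 1091703)
1964702 - I = 1964702 - 1*1091703 = 1964702 - 1091703 = 872999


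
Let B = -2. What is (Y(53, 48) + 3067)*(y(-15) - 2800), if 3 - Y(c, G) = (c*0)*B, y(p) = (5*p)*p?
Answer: -5142250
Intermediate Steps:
y(p) = 5*p²
Y(c, G) = 3 (Y(c, G) = 3 - c*0*(-2) = 3 - 0*(-2) = 3 - 1*0 = 3 + 0 = 3)
(Y(53, 48) + 3067)*(y(-15) - 2800) = (3 + 3067)*(5*(-15)² - 2800) = 3070*(5*225 - 2800) = 3070*(1125 - 2800) = 3070*(-1675) = -5142250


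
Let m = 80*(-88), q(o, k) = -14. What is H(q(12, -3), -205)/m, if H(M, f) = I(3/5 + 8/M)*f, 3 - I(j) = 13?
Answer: -205/704 ≈ -0.29119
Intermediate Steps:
I(j) = -10 (I(j) = 3 - 1*13 = 3 - 13 = -10)
m = -7040
H(M, f) = -10*f
H(q(12, -3), -205)/m = -10*(-205)/(-7040) = 2050*(-1/7040) = -205/704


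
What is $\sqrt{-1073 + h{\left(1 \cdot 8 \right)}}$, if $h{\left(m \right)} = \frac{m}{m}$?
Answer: $4 i \sqrt{67} \approx 32.741 i$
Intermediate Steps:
$h{\left(m \right)} = 1$
$\sqrt{-1073 + h{\left(1 \cdot 8 \right)}} = \sqrt{-1073 + 1} = \sqrt{-1072} = 4 i \sqrt{67}$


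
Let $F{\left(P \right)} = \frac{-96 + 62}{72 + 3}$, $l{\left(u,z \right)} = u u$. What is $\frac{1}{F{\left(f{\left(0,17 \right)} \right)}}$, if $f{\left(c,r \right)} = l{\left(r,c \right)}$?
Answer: $- \frac{75}{34} \approx -2.2059$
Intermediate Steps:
$l{\left(u,z \right)} = u^{2}$
$f{\left(c,r \right)} = r^{2}$
$F{\left(P \right)} = - \frac{34}{75}$
$\frac{1}{F{\left(f{\left(0,17 \right)} \right)}} = \frac{1}{- \frac{34}{75}} = - \frac{75}{34}$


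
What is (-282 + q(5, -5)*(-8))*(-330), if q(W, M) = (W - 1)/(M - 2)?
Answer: 640860/7 ≈ 91551.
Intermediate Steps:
q(W, M) = (-1 + W)/(-2 + M)
(-282 + q(5, -5)*(-8))*(-330) = (-282 + ((-1 + 5)/(-2 - 5))*(-8))*(-330) = (-282 + (4/(-7))*(-8))*(-330) = (-282 - ⅐*4*(-8))*(-330) = (-282 - 4/7*(-8))*(-330) = (-282 + 32/7)*(-330) = -1942/7*(-330) = 640860/7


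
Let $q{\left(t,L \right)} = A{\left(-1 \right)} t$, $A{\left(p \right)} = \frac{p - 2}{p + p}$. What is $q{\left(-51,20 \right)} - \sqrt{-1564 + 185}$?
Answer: $- \frac{153}{2} - i \sqrt{1379} \approx -76.5 - 37.135 i$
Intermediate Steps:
$A{\left(p \right)} = \frac{-2 + p}{2 p}$
$q{\left(t,L \right)} = \frac{3 t}{2}$ ($q{\left(t,L \right)} = \frac{-2 - 1}{2 \left(-1\right)} t = \frac{1}{2} \left(-1\right) \left(-3\right) t = \frac{3 t}{2}$)
$q{\left(-51,20 \right)} - \sqrt{-1564 + 185} = \frac{3}{2} \left(-51\right) - \sqrt{-1564 + 185} = - \frac{153}{2} - \sqrt{-1379} = - \frac{153}{2} - i \sqrt{1379}$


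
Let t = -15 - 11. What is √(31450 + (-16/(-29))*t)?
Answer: √26437386/29 ≈ 177.30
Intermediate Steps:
t = -26
√(31450 + (-16/(-29))*t) = √(31450 - 16/(-29)*(-26)) = √(31450 - 16*(-1/29)*(-26)) = √(31450 + (16/29)*(-26)) = √(31450 - 416/29) = √(911634/29) = √26437386/29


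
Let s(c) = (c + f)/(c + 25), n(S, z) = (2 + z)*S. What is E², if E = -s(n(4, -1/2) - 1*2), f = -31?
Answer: 729/841 ≈ 0.86683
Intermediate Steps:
n(S, z) = S*(2 + z)
s(c) = (-31 + c)/(25 + c) (s(c) = (c - 31)/(c + 25) = (-31 + c)/(25 + c))
E = 27/29 (E = -(-31 + (4*(2 - 1/2) - 1*2))/(25 + (4*(2 - 1/2) - 1*2)) = -(-31 + (4*(2 - 1*½) - 2))/(25 + (4*(2 - 1*½) - 2)) = -(-31 + (4*(2 - ½) - 2))/(25 + (4*(2 - ½) - 2)) = -(-31 + (4*(3/2) - 2))/(25 + (4*(3/2) - 2)) = -(-31 + (6 - 2))/(25 + (6 - 2)) = -(-31 + 4)/(25 + 4) = -(-27)/29 = -1*(-27/29) = 27/29 ≈ 0.93103)
E² = (27/29)² = 729/841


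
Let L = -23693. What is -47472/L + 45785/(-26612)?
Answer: 4152113/14663212 ≈ 0.28317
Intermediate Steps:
-47472/L + 45785/(-26612) = -47472/(-23693) + 45785/(-26612) = -47472*(-1/23693) + 45785*(-1/26612) = 1104/551 - 45785/26612 = 4152113/14663212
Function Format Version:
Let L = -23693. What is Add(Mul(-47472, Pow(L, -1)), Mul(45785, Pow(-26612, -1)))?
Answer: Rational(4152113, 14663212) ≈ 0.28317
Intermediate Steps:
Add(Mul(-47472, Pow(L, -1)), Mul(45785, Pow(-26612, -1))) = Add(Mul(-47472, Pow(-23693, -1)), Mul(45785, Pow(-26612, -1))) = Add(Mul(-47472, Rational(-1, 23693)), Mul(45785, Rational(-1, 26612))) = Add(Rational(1104, 551), Rational(-45785, 26612)) = Rational(4152113, 14663212)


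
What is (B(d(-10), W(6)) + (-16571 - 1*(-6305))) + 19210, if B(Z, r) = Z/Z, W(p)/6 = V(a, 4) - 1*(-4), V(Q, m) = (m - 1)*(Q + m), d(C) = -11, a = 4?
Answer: 8945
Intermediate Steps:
V(Q, m) = (-1 + m)*(Q + m)
W(p) = 168 (W(p) = 6*((4² - 1*4 - 1*4 + 4*4) - 1*(-4)) = 6*((16 - 4 - 4 + 16) + 4) = 6*(24 + 4) = 6*28 = 168)
B(Z, r) = 1
(B(d(-10), W(6)) + (-16571 - 1*(-6305))) + 19210 = (1 + (-16571 - 1*(-6305))) + 19210 = (1 + (-16571 + 6305)) + 19210 = (1 - 10266) + 19210 = -10265 + 19210 = 8945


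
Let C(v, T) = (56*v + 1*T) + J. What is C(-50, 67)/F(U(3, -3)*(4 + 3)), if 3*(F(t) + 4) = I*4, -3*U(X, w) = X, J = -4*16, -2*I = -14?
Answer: -8391/16 ≈ -524.44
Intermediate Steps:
I = 7 (I = -½*(-14) = 7)
J = -64
U(X, w) = -X/3
C(v, T) = -64 + T + 56*v (C(v, T) = (56*v + 1*T) - 64 = (56*v + T) - 64 = (T + 56*v) - 64 = -64 + T + 56*v)
F(t) = 16/3 (F(t) = -4 + (7*4)/3 = -4 + (⅓)*28 = -4 + 28/3 = 16/3)
C(-50, 67)/F(U(3, -3)*(4 + 3)) = (-64 + 67 + 56*(-50))/(16/3) = (-64 + 67 - 2800)*(3/16) = -2797*3/16 = -8391/16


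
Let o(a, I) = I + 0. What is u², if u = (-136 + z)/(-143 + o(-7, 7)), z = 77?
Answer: 3481/18496 ≈ 0.18820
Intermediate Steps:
o(a, I) = I
u = 59/136 (u = (-136 + 77)/(-143 + 7) = -59/(-136) = -59*(-1/136) = 59/136 ≈ 0.43382)
u² = (59/136)² = 3481/18496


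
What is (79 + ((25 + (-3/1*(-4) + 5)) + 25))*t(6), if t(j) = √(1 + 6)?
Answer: 146*√7 ≈ 386.28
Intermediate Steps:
t(j) = √7
(79 + ((25 + (-3/1*(-4) + 5)) + 25))*t(6) = (79 + ((25 + (-3/1*(-4) + 5)) + 25))*√7 = (79 + ((25 + (-3*1*(-4) + 5)) + 25))*√7 = (79 + ((25 + (-3*(-4) + 5)) + 25))*√7 = (79 + ((25 + (12 + 5)) + 25))*√7 = (79 + ((25 + 17) + 25))*√7 = (79 + (42 + 25))*√7 = (79 + 67)*√7 = 146*√7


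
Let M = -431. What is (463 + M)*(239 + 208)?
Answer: 14304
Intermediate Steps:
(463 + M)*(239 + 208) = (463 - 431)*(239 + 208) = 32*447 = 14304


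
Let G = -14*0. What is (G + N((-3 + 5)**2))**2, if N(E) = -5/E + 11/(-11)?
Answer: 81/16 ≈ 5.0625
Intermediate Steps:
N(E) = -1 - 5/E (N(E) = -5/E + 11*(-1/11) = -5/E - 1 = -1 - 5/E)
G = 0
(G + N((-3 + 5)**2))**2 = (0 + (-5 - (-3 + 5)**2)/((-3 + 5)**2))**2 = (0 + (-5 - 1*2**2)/(2**2))**2 = (0 + (-5 - 1*4)/4)**2 = (0 + (-5 - 4)/4)**2 = (0 + (1/4)*(-9))**2 = (0 - 9/4)**2 = (-9/4)**2 = 81/16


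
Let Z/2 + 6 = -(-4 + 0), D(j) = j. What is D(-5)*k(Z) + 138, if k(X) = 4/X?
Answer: 143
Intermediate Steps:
Z = -4 (Z = -12 + 2*(-(-4 + 0)) = -12 + 2*(-1*(-4)) = -12 + 2*4 = -12 + 8 = -4)
D(-5)*k(Z) + 138 = -20/(-4) + 138 = -20*(-1)/4 + 138 = -5*(-1) + 138 = 5 + 138 = 143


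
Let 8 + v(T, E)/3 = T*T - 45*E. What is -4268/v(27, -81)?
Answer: -2134/6549 ≈ -0.32585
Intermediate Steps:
v(T, E) = -24 - 135*E + 3*T² (v(T, E) = -24 + 3*(T*T - 45*E) = -24 + 3*(T² - 45*E) = -24 + (-135*E + 3*T²) = -24 - 135*E + 3*T²)
-4268/v(27, -81) = -4268/(-24 - 135*(-81) + 3*27²) = -4268/(-24 + 10935 + 3*729) = -4268/(-24 + 10935 + 2187) = -4268/13098 = -4268*1/13098 = -2134/6549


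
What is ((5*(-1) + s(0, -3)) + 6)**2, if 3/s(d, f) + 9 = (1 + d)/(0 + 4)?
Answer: 529/1225 ≈ 0.43184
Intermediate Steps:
s(d, f) = 3/(-35/4 + d/4) (s(d, f) = 3/(-9 + (1 + d)/(0 + 4)) = 3/(-9 + (1 + d)/4) = 3/(-9 + (1 + d)*(1/4)) = 3/(-9 + (1/4 + d/4)) = 3/(-35/4 + d/4))
((5*(-1) + s(0, -3)) + 6)**2 = ((5*(-1) + 12/(-35 + 0)) + 6)**2 = ((-5 + 12/(-35)) + 6)**2 = ((-5 + 12*(-1/35)) + 6)**2 = ((-5 - 12/35) + 6)**2 = (-187/35 + 6)**2 = (23/35)**2 = 529/1225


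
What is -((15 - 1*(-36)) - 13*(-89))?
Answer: -1208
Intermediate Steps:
-((15 - 1*(-36)) - 13*(-89)) = -((15 + 36) + 1157) = -(51 + 1157) = -1*1208 = -1208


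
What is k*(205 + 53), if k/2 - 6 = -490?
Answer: -249744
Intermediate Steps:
k = -968 (k = 12 + 2*(-490) = 12 - 980 = -968)
k*(205 + 53) = -968*(205 + 53) = -968*258 = -249744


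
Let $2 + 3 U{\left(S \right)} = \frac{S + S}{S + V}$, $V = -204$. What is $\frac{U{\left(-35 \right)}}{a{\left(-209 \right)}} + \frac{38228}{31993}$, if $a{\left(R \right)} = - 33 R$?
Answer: $\frac{63010034276}{52736717319} \approx 1.1948$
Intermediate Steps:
$U{\left(S \right)} = - \frac{2}{3} + \frac{2 S}{3 \left(-204 + S\right)}$ ($U{\left(S \right)} = - \frac{2}{3} + \frac{\left(S + S\right) \frac{1}{S - 204}}{3} = - \frac{2}{3} + \frac{2 S \frac{1}{-204 + S}}{3} = - \frac{2}{3} + \frac{2 S}{3 \left(-204 + S\right)}$)
$\frac{U{\left(-35 \right)}}{a{\left(-209 \right)}} + \frac{38228}{31993} = \frac{136 \frac{1}{-204 - 35}}{\left(-33\right) \left(-209\right)} + \frac{38228}{31993} = \frac{136 \frac{1}{-239}}{6897} + 38228 \cdot \frac{1}{31993} = 136 \left(- \frac{1}{239}\right) \frac{1}{6897} + \frac{38228}{31993} = \left(- \frac{136}{239}\right) \frac{1}{6897} + \frac{38228}{31993} = - \frac{136}{1648383} + \frac{38228}{31993} = \frac{63010034276}{52736717319}$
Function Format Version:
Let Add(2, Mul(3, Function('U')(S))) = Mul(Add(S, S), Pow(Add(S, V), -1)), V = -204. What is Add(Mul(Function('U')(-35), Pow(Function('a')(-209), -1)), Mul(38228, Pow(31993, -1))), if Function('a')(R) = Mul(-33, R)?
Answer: Rational(63010034276, 52736717319) ≈ 1.1948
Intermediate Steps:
Function('U')(S) = Add(Rational(-2, 3), Mul(Rational(2, 3), S, Pow(Add(-204, S), -1))) (Function('U')(S) = Add(Rational(-2, 3), Mul(Rational(1, 3), Mul(Add(S, S), Pow(Add(S, -204), -1)))) = Add(Rational(-2, 3), Mul(Rational(1, 3), Mul(Mul(2, S), Pow(Add(-204, S), -1)))) = Add(Rational(-2, 3), Mul(Rational(1, 3), Mul(2, S, Pow(Add(-204, S), -1)))) = Add(Rational(-2, 3), Mul(Rational(2, 3), S, Pow(Add(-204, S), -1))))
Add(Mul(Function('U')(-35), Pow(Function('a')(-209), -1)), Mul(38228, Pow(31993, -1))) = Add(Mul(Mul(136, Pow(Add(-204, -35), -1)), Pow(Mul(-33, -209), -1)), Mul(38228, Pow(31993, -1))) = Add(Mul(Mul(136, Pow(-239, -1)), Pow(6897, -1)), Mul(38228, Rational(1, 31993))) = Add(Mul(Mul(136, Rational(-1, 239)), Rational(1, 6897)), Rational(38228, 31993)) = Add(Mul(Rational(-136, 239), Rational(1, 6897)), Rational(38228, 31993)) = Add(Rational(-136, 1648383), Rational(38228, 31993)) = Rational(63010034276, 52736717319)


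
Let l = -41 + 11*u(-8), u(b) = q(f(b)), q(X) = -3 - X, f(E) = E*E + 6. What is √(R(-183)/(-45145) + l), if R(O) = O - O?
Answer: 2*I*√211 ≈ 29.052*I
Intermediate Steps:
f(E) = 6 + E² (f(E) = E² + 6 = 6 + E²)
u(b) = -9 - b² (u(b) = -3 - (6 + b²) = -3 + (-6 - b²) = -9 - b²)
R(O) = 0
l = -844 (l = -41 + 11*(-9 - 1*(-8)²) = -41 + 11*(-9 - 1*64) = -41 + 11*(-9 - 64) = -41 + 11*(-73) = -41 - 803 = -844)
√(R(-183)/(-45145) + l) = √(0/(-45145) - 844) = √(0*(-1/45145) - 844) = √(0 - 844) = √(-844) = 2*I*√211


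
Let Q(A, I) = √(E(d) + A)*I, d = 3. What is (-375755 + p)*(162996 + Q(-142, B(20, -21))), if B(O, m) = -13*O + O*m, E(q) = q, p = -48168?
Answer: -69097753308 + 288267640*I*√139 ≈ -6.9098e+10 + 3.3986e+9*I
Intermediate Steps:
Q(A, I) = I*√(3 + A) (Q(A, I) = √(3 + A)*I = I*√(3 + A))
(-375755 + p)*(162996 + Q(-142, B(20, -21))) = (-375755 - 48168)*(162996 + (20*(-13 - 21))*√(3 - 142)) = -423923*(162996 + (20*(-34))*√(-139)) = -423923*(162996 - 680*I*√139) = -69097753308 + 288267640*I*√139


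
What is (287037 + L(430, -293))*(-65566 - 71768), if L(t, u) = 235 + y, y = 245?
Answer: -39485859678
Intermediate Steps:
L(t, u) = 480 (L(t, u) = 235 + 245 = 480)
(287037 + L(430, -293))*(-65566 - 71768) = (287037 + 480)*(-65566 - 71768) = 287517*(-137334) = -39485859678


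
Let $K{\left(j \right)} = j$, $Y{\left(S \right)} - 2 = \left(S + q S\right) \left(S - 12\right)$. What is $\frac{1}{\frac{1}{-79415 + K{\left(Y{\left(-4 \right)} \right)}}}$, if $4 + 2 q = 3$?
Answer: $-79381$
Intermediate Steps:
$q = - \frac{1}{2}$ ($q = -2 + \frac{1}{2} \cdot 3 = -2 + \frac{3}{2} = - \frac{1}{2} \approx -0.5$)
$Y{\left(S \right)} = 2 + \frac{S \left(-12 + S\right)}{2}$ ($Y{\left(S \right)} = 2 + \left(S - \frac{S}{2}\right) \left(S - 12\right) = 2 + \frac{S}{2} \left(-12 + S\right) = 2 + \frac{S \left(-12 + S\right)}{2}$)
$\frac{1}{\frac{1}{-79415 + K{\left(Y{\left(-4 \right)} \right)}}} = \frac{1}{\frac{1}{-79415 + \left(2 + \frac{\left(-4\right)^{2}}{2} - -24\right)}} = \frac{1}{\frac{1}{-79415 + \left(2 + \frac{1}{2} \cdot 16 + 24\right)}} = \frac{1}{\frac{1}{-79415 + \left(2 + 8 + 24\right)}} = \frac{1}{\frac{1}{-79415 + 34}} = \frac{1}{\frac{1}{-79381}} = \frac{1}{- \frac{1}{79381}} = -79381$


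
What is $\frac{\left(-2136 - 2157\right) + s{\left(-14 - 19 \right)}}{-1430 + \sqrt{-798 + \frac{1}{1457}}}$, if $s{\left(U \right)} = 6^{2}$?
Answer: $\frac{1773900414}{596116397} + \frac{4257 i \sqrt{1694032045}}{2980581985} \approx 2.9758 + 0.058785 i$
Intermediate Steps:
$s{\left(U \right)} = 36$
$\frac{\left(-2136 - 2157\right) + s{\left(-14 - 19 \right)}}{-1430 + \sqrt{-798 + \frac{1}{1457}}} = \frac{\left(-2136 - 2157\right) + 36}{-1430 + \sqrt{-798 + \frac{1}{1457}}} = \frac{-4293 + 36}{-1430 + \sqrt{-798 + \frac{1}{1457}}} = - \frac{4257}{-1430 + \sqrt{- \frac{1162685}{1457}}} = - \frac{4257}{-1430 + \frac{i \sqrt{1694032045}}{1457}}$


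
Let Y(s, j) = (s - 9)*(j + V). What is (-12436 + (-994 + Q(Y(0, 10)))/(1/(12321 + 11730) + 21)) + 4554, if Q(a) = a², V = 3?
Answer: -3675650059/505072 ≈ -7277.5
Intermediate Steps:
Y(s, j) = (-9 + s)*(3 + j) (Y(s, j) = (s - 9)*(j + 3) = (-9 + s)*(3 + j))
(-12436 + (-994 + Q(Y(0, 10)))/(1/(12321 + 11730) + 21)) + 4554 = (-12436 + (-994 + (-27 - 9*10 + 3*0 + 10*0)²)/(1/(12321 + 11730) + 21)) + 4554 = (-12436 + (-994 + (-27 - 90 + 0 + 0)²)/(1/24051 + 21)) + 4554 = (-12436 + (-994 + (-117)²)/(1/24051 + 21)) + 4554 = (-12436 + (-994 + 13689)/(505072/24051)) + 4554 = (-12436 + 12695*(24051/505072)) + 4554 = (-12436 + 305327445/505072) + 4554 = -5975747947/505072 + 4554 = -3675650059/505072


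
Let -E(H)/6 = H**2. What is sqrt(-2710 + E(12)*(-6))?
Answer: sqrt(2474) ≈ 49.739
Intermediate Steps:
E(H) = -6*H**2
sqrt(-2710 + E(12)*(-6)) = sqrt(-2710 - 6*12**2*(-6)) = sqrt(-2710 - 6*144*(-6)) = sqrt(-2710 - 864*(-6)) = sqrt(-2710 + 5184) = sqrt(2474)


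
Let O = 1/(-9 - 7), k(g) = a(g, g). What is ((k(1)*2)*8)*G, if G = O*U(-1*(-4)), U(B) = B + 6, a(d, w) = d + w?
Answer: -20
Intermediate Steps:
k(g) = 2*g (k(g) = g + g = 2*g)
O = -1/16 (O = 1/(-16) = -1/16 ≈ -0.062500)
U(B) = 6 + B
G = -5/8 (G = -(6 - 1*(-4))/16 = -(6 + 4)/16 = -1/16*10 = -5/8 ≈ -0.62500)
((k(1)*2)*8)*G = (((2*1)*2)*8)*(-5/8) = ((2*2)*8)*(-5/8) = (4*8)*(-5/8) = 32*(-5/8) = -20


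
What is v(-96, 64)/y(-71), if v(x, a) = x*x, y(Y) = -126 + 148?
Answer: 4608/11 ≈ 418.91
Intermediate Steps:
y(Y) = 22
v(x, a) = x²
v(-96, 64)/y(-71) = (-96)²/22 = 9216*(1/22) = 4608/11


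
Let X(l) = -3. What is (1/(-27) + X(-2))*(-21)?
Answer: 574/9 ≈ 63.778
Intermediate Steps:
(1/(-27) + X(-2))*(-21) = (1/(-27) - 3)*(-21) = (-1/27 - 3)*(-21) = -82/27*(-21) = 574/9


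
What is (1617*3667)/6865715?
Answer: 5929539/6865715 ≈ 0.86364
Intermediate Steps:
(1617*3667)/6865715 = 5929539*(1/6865715) = 5929539/6865715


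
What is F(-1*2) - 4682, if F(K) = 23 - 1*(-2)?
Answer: -4657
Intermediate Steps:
F(K) = 25 (F(K) = 23 + 2 = 25)
F(-1*2) - 4682 = 25 - 4682 = -4657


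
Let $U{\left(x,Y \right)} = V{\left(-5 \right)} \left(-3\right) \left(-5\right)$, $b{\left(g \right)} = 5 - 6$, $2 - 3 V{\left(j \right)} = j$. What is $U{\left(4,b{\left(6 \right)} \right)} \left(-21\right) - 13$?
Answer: $-748$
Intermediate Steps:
$V{\left(j \right)} = \frac{2}{3} - \frac{j}{3}$
$b{\left(g \right)} = -1$ ($b{\left(g \right)} = 5 - 6 = -1$)
$U{\left(x,Y \right)} = 35$ ($U{\left(x,Y \right)} = \left(\frac{2}{3} - - \frac{5}{3}\right) \left(-3\right) \left(-5\right) = \left(\frac{2}{3} + \frac{5}{3}\right) \left(-3\right) \left(-5\right) = \frac{7}{3} \left(-3\right) \left(-5\right) = \left(-7\right) \left(-5\right) = 35$)
$U{\left(4,b{\left(6 \right)} \right)} \left(-21\right) - 13 = 35 \left(-21\right) - 13 = -735 - 13 = -748$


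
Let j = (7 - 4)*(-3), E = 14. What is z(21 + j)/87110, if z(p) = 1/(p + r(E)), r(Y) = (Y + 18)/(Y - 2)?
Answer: 3/3832840 ≈ 7.8271e-7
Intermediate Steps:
j = -9 (j = 3*(-3) = -9)
r(Y) = (18 + Y)/(-2 + Y)
z(p) = 1/(8/3 + p) (z(p) = 1/(p + (18 + 14)/(-2 + 14)) = 1/(p + 32/12) = 1/(p + (1/12)*32) = 1/(p + 8/3) = 1/(8/3 + p))
z(21 + j)/87110 = (3/(8 + 3*(21 - 9)))/87110 = (3/(8 + 3*12))*(1/87110) = (3/(8 + 36))*(1/87110) = (3/44)*(1/87110) = 3/3832840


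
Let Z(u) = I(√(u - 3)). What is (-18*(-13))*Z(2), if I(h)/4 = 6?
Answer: 5616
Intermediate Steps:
I(h) = 24 (I(h) = 4*6 = 24)
Z(u) = 24
(-18*(-13))*Z(2) = -18*(-13)*24 = 234*24 = 5616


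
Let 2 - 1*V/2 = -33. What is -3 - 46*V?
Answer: -3223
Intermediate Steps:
V = 70 (V = 4 - 2*(-33) = 4 + 66 = 70)
-3 - 46*V = -3 - 46*70 = -3 - 3220 = -3223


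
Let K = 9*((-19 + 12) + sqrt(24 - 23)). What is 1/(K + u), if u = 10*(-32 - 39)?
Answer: -1/764 ≈ -0.0013089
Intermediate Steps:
u = -710 (u = 10*(-71) = -710)
K = -54 (K = 9*(-7 + sqrt(1)) = 9*(-7 + 1) = 9*(-6) = -54)
1/(K + u) = 1/(-54 - 710) = 1/(-764) = -1/764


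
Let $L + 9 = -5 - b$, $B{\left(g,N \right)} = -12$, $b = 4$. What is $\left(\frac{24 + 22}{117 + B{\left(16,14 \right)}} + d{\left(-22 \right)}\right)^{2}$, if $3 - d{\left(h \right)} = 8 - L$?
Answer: $\frac{5612161}{11025} \approx 509.04$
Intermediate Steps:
$L = -18$ ($L = -9 - 9 = -18$)
$d{\left(h \right)} = -23$ ($d{\left(h \right)} = 3 - \left(8 - -18\right) = 3 - \left(8 + 18\right) = 3 - 26 = -23$)
$\left(\frac{24 + 22}{117 + B{\left(16,14 \right)}} + d{\left(-22 \right)}\right)^{2} = \left(\frac{24 + 22}{117 - 12} - 23\right)^{2} = \left(\frac{46}{105} - 23\right)^{2} = \left(- \frac{2369}{105}\right)^{2} = \frac{5612161}{11025}$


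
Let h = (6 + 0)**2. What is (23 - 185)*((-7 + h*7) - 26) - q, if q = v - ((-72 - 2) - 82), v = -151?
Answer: -35483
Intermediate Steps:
h = 36 (h = 6**2 = 36)
q = 5 (q = -151 - ((-72 - 2) - 82) = -151 - (-74 - 82) = -151 - 1*(-156) = -151 + 156 = 5)
(23 - 185)*((-7 + h*7) - 26) - q = (23 - 185)*((-7 + 36*7) - 26) - 1*5 = -162*((-7 + 252) - 26) - 5 = -162*(245 - 26) - 5 = -162*219 - 5 = -35478 - 5 = -35483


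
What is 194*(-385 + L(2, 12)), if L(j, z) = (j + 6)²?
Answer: -62274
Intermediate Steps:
L(j, z) = (6 + j)²
194*(-385 + L(2, 12)) = 194*(-385 + (6 + 2)²) = 194*(-385 + 8²) = 194*(-385 + 64) = 194*(-321) = -62274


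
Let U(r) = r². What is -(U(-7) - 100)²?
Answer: -2601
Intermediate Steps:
-(U(-7) - 100)² = -((-7)² - 100)² = -(49 - 100)² = -1*(-51)² = -1*2601 = -2601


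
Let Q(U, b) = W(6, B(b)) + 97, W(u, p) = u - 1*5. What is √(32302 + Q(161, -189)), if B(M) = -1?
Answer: 180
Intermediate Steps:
W(u, p) = -5 + u (W(u, p) = u - 5 = -5 + u)
Q(U, b) = 98 (Q(U, b) = (-5 + 6) + 97 = 1 + 97 = 98)
√(32302 + Q(161, -189)) = √(32302 + 98) = √32400 = 180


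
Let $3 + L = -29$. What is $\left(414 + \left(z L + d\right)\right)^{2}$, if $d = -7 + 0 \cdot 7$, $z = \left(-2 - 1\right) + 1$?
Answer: $221841$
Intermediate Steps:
$L = -32$ ($L = -3 - 29 = -32$)
$z = -2$ ($z = -3 + 1 = -2$)
$d = -7$ ($d = -7 + 0 = -7$)
$\left(414 + \left(z L + d\right)\right)^{2} = \left(414 - -57\right)^{2} = \left(414 + \left(64 - 7\right)\right)^{2} = \left(414 + 57\right)^{2} = 471^{2} = 221841$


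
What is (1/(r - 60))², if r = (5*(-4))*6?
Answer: 1/32400 ≈ 3.0864e-5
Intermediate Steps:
r = -120 (r = -20*6 = -120)
(1/(r - 60))² = (1/(-120 - 60))² = (1/(-180))² = (-1/180)² = 1/32400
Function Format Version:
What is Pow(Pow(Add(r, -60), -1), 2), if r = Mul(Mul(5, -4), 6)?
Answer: Rational(1, 32400) ≈ 3.0864e-5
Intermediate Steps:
r = -120 (r = Mul(-20, 6) = -120)
Pow(Pow(Add(r, -60), -1), 2) = Pow(Pow(Add(-120, -60), -1), 2) = Pow(Pow(-180, -1), 2) = Pow(Rational(-1, 180), 2) = Rational(1, 32400)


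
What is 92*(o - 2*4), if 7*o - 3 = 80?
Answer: 2484/7 ≈ 354.86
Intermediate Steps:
o = 83/7 (o = 3/7 + (⅐)*80 = 3/7 + 80/7 = 83/7 ≈ 11.857)
92*(o - 2*4) = 92*(83/7 - 2*4) = 92*(83/7 - 8) = 92*(27/7) = 2484/7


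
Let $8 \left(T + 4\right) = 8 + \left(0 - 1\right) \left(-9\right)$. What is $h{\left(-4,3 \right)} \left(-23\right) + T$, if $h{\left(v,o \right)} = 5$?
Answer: $- \frac{935}{8} \approx -116.88$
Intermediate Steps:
$T = - \frac{15}{8}$ ($T = -4 + \frac{8 + \left(0 - 1\right) \left(-9\right)}{8} = -4 + \frac{8 - -9}{8} = -4 + \frac{8 + 9}{8} = -4 + \frac{1}{8} \cdot 17 = -4 + \frac{17}{8} = - \frac{15}{8} \approx -1.875$)
$h{\left(-4,3 \right)} \left(-23\right) + T = 5 \left(-23\right) - \frac{15}{8} = -115 - \frac{15}{8} = - \frac{935}{8}$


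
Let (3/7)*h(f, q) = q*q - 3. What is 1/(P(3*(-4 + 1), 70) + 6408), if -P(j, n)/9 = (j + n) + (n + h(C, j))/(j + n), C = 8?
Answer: 61/355131 ≈ 0.00017177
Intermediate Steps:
h(f, q) = -7 + 7*q**2/3 (h(f, q) = 7*(q*q - 3)/3 = 7*(q**2 - 3)/3 = 7*(-3 + q**2)/3 = -7 + 7*q**2/3)
P(j, n) = -9*j - 9*n - 9*(-7 + n + 7*j**2/3)/(j + n) (P(j, n) = -9*((j + n) + (n + (-7 + 7*j**2/3))/(j + n)) = -9*((j + n) + (-7 + n + 7*j**2/3)/(j + n)) = -9*(j + n + (-7 + n + 7*j**2/3)/(j + n)) = -9*j - 9*n - 9*(-7 + n + 7*j**2/3)/(j + n))
1/(P(3*(-4 + 1), 70) + 6408) = 1/(3*(21 - 10*9*(-4 + 1)**2 - 3*70 - 3*70**2 - 6*3*(-4 + 1)*70)/(3*(-4 + 1) + 70) + 6408) = 1/(3*(21 - 10*(3*(-3))**2 - 210 - 3*4900 - 6*3*(-3)*70)/(3*(-3) + 70) + 6408) = 1/(3*(21 - 10*(-9)**2 - 210 - 14700 - 6*(-9)*70)/(-9 + 70) + 6408) = 1/(3*(21 - 10*81 - 210 - 14700 + 3780)/61 + 6408) = 1/(3*(1/61)*(21 - 810 - 210 - 14700 + 3780) + 6408) = 1/(3*(1/61)*(-11919) + 6408) = 1/(-35757/61 + 6408) = 1/(355131/61) = 61/355131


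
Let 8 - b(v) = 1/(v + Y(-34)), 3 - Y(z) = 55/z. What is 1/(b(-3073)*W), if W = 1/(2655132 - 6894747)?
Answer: -442297834875/834634 ≈ -5.2993e+5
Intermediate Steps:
Y(z) = 3 - 55/z
W = -1/4239615 (W = 1/(-4239615) = -1/4239615 ≈ -2.3587e-7)
b(v) = 8 - 1/(157/34 + v) (b(v) = 8 - 1/(v + (3 - 55/(-34))) = 8 - 1/(v + (3 - 55*(-1/34))) = 8 - 1/(v + (3 + 55/34)) = 8 - 1/(v + 157/34) = 8 - 1/(157/34 + v))
1/(b(-3073)*W) = 1/(((2*(611 + 136*(-3073))/(157 + 34*(-3073))))*(-1/4239615)) = -4239615/(2*(611 - 417928)/(157 - 104482)) = -4239615/(2*(-417317)/(-104325)) = -4239615/(2*(-1/104325)*(-417317)) = -4239615/(834634/104325) = (104325/834634)*(-4239615) = -442297834875/834634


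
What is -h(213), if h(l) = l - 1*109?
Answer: -104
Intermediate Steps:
h(l) = -109 + l (h(l) = l - 109 = -109 + l)
-h(213) = -(-109 + 213) = -1*104 = -104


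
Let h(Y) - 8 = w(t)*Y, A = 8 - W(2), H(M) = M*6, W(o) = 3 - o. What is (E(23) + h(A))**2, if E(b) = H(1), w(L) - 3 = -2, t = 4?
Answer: 441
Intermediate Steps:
H(M) = 6*M
w(L) = 1 (w(L) = 3 - 2 = 1)
E(b) = 6 (E(b) = 6*1 = 6)
A = 7 (A = 8 - (3 - 1*2) = 8 - (3 - 2) = 8 - 1*1 = 8 - 1 = 7)
h(Y) = 8 + Y (h(Y) = 8 + 1*Y = 8 + Y)
(E(23) + h(A))**2 = (6 + (8 + 7))**2 = (6 + 15)**2 = 21**2 = 441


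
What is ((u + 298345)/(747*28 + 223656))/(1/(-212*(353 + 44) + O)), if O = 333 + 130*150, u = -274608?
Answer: -1527024947/244572 ≈ -6243.7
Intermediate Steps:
O = 19833 (O = 333 + 19500 = 19833)
((u + 298345)/(747*28 + 223656))/(1/(-212*(353 + 44) + O)) = ((-274608 + 298345)/(747*28 + 223656))/(1/(-212*(353 + 44) + 19833)) = (23737/(20916 + 223656))/(1/(-212*397 + 19833)) = (23737/244572)/(1/(-84164 + 19833)) = (23737*(1/244572))/(1/(-64331)) = 23737/(244572*(-1/64331)) = (23737/244572)*(-64331) = -1527024947/244572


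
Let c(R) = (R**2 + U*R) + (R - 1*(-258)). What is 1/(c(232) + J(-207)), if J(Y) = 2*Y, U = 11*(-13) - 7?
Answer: 1/19100 ≈ 5.2356e-5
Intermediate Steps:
U = -150 (U = -143 - 7 = -150)
c(R) = 258 + R**2 - 149*R (c(R) = (R**2 - 150*R) + (R - 1*(-258)) = (R**2 - 150*R) + (R + 258) = (R**2 - 150*R) + (258 + R) = 258 + R**2 - 149*R)
1/(c(232) + J(-207)) = 1/((258 + 232**2 - 149*232) + 2*(-207)) = 1/((258 + 53824 - 34568) - 414) = 1/(19514 - 414) = 1/19100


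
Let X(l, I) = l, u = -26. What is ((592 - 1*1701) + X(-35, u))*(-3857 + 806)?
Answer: 3490344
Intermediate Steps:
((592 - 1*1701) + X(-35, u))*(-3857 + 806) = ((592 - 1*1701) - 35)*(-3857 + 806) = ((592 - 1701) - 35)*(-3051) = (-1109 - 35)*(-3051) = -1144*(-3051) = 3490344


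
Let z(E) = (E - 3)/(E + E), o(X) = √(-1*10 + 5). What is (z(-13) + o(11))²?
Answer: -781/169 + 16*I*√5/13 ≈ -4.6213 + 2.7521*I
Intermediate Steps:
o(X) = I*√5 (o(X) = √(-10 + 5) = √(-5) = I*√5)
z(E) = (-3 + E)/(2*E) (z(E) = (-3 + E)/((2*E)) = (-3 + E)*(1/(2*E)) = (-3 + E)/(2*E))
(z(-13) + o(11))² = ((½)*(-3 - 13)/(-13) + I*√5)² = ((½)*(-1/13)*(-16) + I*√5)² = (8/13 + I*√5)²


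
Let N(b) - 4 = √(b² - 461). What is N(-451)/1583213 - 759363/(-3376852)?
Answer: 1202246880727/5346275985476 + 2*√50735/1583213 ≈ 0.22516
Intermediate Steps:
N(b) = 4 + √(-461 + b²) (N(b) = 4 + √(b² - 461) = 4 + √(-461 + b²))
N(-451)/1583213 - 759363/(-3376852) = (4 + √(-461 + (-451)²))/1583213 - 759363/(-3376852) = (4 + √(-461 + 203401))*(1/1583213) - 759363*(-1/3376852) = (4 + √202940)*(1/1583213) + 759363/3376852 = (4 + 2*√50735)*(1/1583213) + 759363/3376852 = (4/1583213 + 2*√50735/1583213) + 759363/3376852 = 1202246880727/5346275985476 + 2*√50735/1583213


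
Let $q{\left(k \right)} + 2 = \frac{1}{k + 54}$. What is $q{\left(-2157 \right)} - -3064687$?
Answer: $\frac{6445032554}{2103} \approx 3.0647 \cdot 10^{6}$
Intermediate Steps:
$q{\left(k \right)} = -2 + \frac{1}{54 + k}$ ($q{\left(k \right)} = -2 + \frac{1}{k + 54} = -2 + \frac{1}{54 + k}$)
$q{\left(-2157 \right)} - -3064687 = \frac{-107 - -4314}{54 - 2157} - -3064687 = \frac{-107 + 4314}{-2103} + 3064687 = \left(- \frac{1}{2103}\right) 4207 + 3064687 = - \frac{4207}{2103} + 3064687 = \frac{6445032554}{2103}$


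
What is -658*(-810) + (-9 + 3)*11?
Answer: 532914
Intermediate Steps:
-658*(-810) + (-9 + 3)*11 = 532980 - 6*11 = 532980 - 66 = 532914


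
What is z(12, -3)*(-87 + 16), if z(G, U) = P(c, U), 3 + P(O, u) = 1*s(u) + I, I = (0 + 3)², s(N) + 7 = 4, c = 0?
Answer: -213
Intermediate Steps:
s(N) = -3 (s(N) = -7 + 4 = -3)
I = 9 (I = 3² = 9)
P(O, u) = 3 (P(O, u) = -3 + (1*(-3) + 9) = -3 + (-3 + 9) = -3 + 6 = 3)
z(G, U) = 3
z(12, -3)*(-87 + 16) = 3*(-87 + 16) = 3*(-71) = -213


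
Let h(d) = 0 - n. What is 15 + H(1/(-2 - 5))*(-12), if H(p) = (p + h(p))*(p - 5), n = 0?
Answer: 303/49 ≈ 6.1837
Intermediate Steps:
h(d) = 0 (h(d) = 0 - 1*0 = 0 + 0 = 0)
H(p) = p*(-5 + p) (H(p) = (p + 0)*(p - 5) = p*(-5 + p))
15 + H(1/(-2 - 5))*(-12) = 15 + ((-5 + 1/(-2 - 5))/(-2 - 5))*(-12) = 15 + ((-5 + 1/(-7))/(-7))*(-12) = 15 - (-5 - ⅐)/7*(-12) = 15 - ⅐*(-36/7)*(-12) = 15 + (36/49)*(-12) = 15 - 432/49 = 303/49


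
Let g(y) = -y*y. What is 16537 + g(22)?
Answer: 16053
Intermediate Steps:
g(y) = -y²
16537 + g(22) = 16537 - 1*22² = 16537 - 1*484 = 16537 - 484 = 16053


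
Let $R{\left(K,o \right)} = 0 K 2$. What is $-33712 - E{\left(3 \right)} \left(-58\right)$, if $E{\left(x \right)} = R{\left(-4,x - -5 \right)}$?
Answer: $-33712$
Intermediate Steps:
$R{\left(K,o \right)} = 0$ ($R{\left(K,o \right)} = 0 \cdot 2 = 0$)
$E{\left(x \right)} = 0$
$-33712 - E{\left(3 \right)} \left(-58\right) = -33712 - 0 \left(-58\right) = -33712 - 0 = -33712 + 0 = -33712$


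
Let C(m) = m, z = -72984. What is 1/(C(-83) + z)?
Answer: -1/73067 ≈ -1.3686e-5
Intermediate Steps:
1/(C(-83) + z) = 1/(-83 - 72984) = 1/(-73067) = -1/73067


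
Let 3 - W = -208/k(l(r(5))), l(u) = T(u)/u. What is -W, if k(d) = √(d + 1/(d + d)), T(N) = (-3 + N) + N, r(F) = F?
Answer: -3 - 208*√8610/123 ≈ -159.91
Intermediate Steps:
T(N) = -3 + 2*N
l(u) = (-3 + 2*u)/u
k(d) = √(d + 1/(2*d))
W = 3 + 208*√8610/123 (W = 3 - (-208)/(√(2/(2 - 3/5) + 4*(2 - 3/5))/2) = 3 - (-208)/(√(2/(2 - 3*⅕) + 4*(2 - 3*⅕))/2) = 3 - (-208)/(√(2/(2 - ⅗) + 4*(2 - ⅗))/2) = 3 - (-208)/(√(2/(7/5) + 4*(7/5))/2) = 3 - (-208)/(√(2*(5/7) + 28/5)/2) = 3 - (-208)/(√(10/7 + 28/5)/2) = 3 - (-208)/(√(246/35)/2) = 3 - (-208)/((√8610/35)/2) = 3 - (-208)/(√8610/70) = 3 - (-208)*√8610/123 = 3 + 208*√8610/123 ≈ 159.91)
-W = -(3 + 208*√8610/123) = -3 - 208*√8610/123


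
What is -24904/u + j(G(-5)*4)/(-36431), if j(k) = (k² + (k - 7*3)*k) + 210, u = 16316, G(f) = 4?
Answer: -228393900/148602049 ≈ -1.5369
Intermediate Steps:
j(k) = 210 + k² + k*(-21 + k) (j(k) = (k² + (k - 21)*k) + 210 = (k² + (-21 + k)*k) + 210 = (k² + k*(-21 + k)) + 210 = 210 + k² + k*(-21 + k))
-24904/u + j(G(-5)*4)/(-36431) = -24904/16316 + (210 - 84*4 + 2*(4*4)²)/(-36431) = -24904*1/16316 + (210 - 21*16 + 2*16²)*(-1/36431) = -6226/4079 + (210 - 336 + 2*256)*(-1/36431) = -6226/4079 + (210 - 336 + 512)*(-1/36431) = -6226/4079 + 386*(-1/36431) = -6226/4079 - 386/36431 = -228393900/148602049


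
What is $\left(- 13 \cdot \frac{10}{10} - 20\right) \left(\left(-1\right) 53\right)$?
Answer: $1749$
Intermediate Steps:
$\left(- 13 \cdot \frac{10}{10} - 20\right) \left(\left(-1\right) 53\right) = \left(- 13 \cdot 10 \cdot \frac{1}{10} - 20\right) \left(-53\right) = \left(\left(-13\right) 1 - 20\right) \left(-53\right) = \left(-13 - 20\right) \left(-53\right) = \left(-33\right) \left(-53\right) = 1749$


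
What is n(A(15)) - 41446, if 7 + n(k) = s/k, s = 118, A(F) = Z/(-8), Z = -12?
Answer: -124123/3 ≈ -41374.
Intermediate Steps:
A(F) = 3/2 (A(F) = -12/(-8) = -12*(-1/8) = 3/2)
n(k) = -7 + 118/k
n(A(15)) - 41446 = (-7 + 118/(3/2)) - 41446 = (-7 + 118*(2/3)) - 41446 = (-7 + 236/3) - 41446 = 215/3 - 41446 = -124123/3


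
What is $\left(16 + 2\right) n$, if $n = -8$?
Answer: $-144$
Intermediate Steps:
$\left(16 + 2\right) n = \left(16 + 2\right) \left(-8\right) = 18 \left(-8\right) = -144$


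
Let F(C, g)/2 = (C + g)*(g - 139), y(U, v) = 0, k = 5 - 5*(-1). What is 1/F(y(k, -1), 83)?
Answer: -1/9296 ≈ -0.00010757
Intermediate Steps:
k = 10 (k = 5 + 5 = 10)
F(C, g) = 2*(-139 + g)*(C + g) (F(C, g) = 2*((C + g)*(g - 139)) = 2*((C + g)*(-139 + g)) = 2*((-139 + g)*(C + g)) = 2*(-139 + g)*(C + g))
1/F(y(k, -1), 83) = 1/(-278*0 - 278*83 + 2*83² + 2*0*83) = 1/(0 - 23074 + 2*6889 + 0) = 1/(0 - 23074 + 13778 + 0) = 1/(-9296) = -1/9296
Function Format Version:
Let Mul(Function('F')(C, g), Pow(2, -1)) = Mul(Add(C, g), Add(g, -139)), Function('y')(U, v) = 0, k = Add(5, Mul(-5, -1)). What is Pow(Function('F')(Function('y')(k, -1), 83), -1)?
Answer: Rational(-1, 9296) ≈ -0.00010757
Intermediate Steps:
k = 10 (k = Add(5, 5) = 10)
Function('F')(C, g) = Mul(2, Add(-139, g), Add(C, g)) (Function('F')(C, g) = Mul(2, Mul(Add(C, g), Add(g, -139))) = Mul(2, Mul(Add(C, g), Add(-139, g))) = Mul(2, Mul(Add(-139, g), Add(C, g))) = Mul(2, Add(-139, g), Add(C, g)))
Pow(Function('F')(Function('y')(k, -1), 83), -1) = Pow(Add(Mul(-278, 0), Mul(-278, 83), Mul(2, Pow(83, 2)), Mul(2, 0, 83)), -1) = Pow(Add(0, -23074, Mul(2, 6889), 0), -1) = Pow(Add(0, -23074, 13778, 0), -1) = Pow(-9296, -1) = Rational(-1, 9296)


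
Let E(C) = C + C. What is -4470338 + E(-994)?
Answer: -4472326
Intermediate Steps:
E(C) = 2*C
-4470338 + E(-994) = -4470338 + 2*(-994) = -4470338 - 1988 = -4472326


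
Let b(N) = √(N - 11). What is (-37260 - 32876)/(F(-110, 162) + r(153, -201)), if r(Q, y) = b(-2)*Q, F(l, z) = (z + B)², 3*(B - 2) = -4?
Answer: -13665655296/5157928583 + 79017768*I*√13/5157928583 ≈ -2.6494 + 0.055236*I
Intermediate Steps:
B = ⅔ (B = 2 + (⅓)*(-4) = 2 - 4/3 = ⅔ ≈ 0.66667)
b(N) = √(-11 + N)
F(l, z) = (⅔ + z)² (F(l, z) = (z + ⅔)² = (⅔ + z)²)
r(Q, y) = I*Q*√13 (r(Q, y) = √(-11 - 2)*Q = √(-13)*Q = (I*√13)*Q = I*Q*√13)
(-37260 - 32876)/(F(-110, 162) + r(153, -201)) = (-37260 - 32876)/((2 + 3*162)²/9 + I*153*√13) = -70136/((2 + 486)²/9 + 153*I*√13) = -70136/((⅑)*488² + 153*I*√13) = -70136/((⅑)*238144 + 153*I*√13) = -70136/(238144/9 + 153*I*√13)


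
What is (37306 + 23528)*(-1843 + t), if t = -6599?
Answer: -513560628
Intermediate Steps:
(37306 + 23528)*(-1843 + t) = (37306 + 23528)*(-1843 - 6599) = 60834*(-8442) = -513560628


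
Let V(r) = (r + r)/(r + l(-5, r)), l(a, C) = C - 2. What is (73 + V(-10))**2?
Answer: 660969/121 ≈ 5462.6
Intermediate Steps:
l(a, C) = -2 + C
V(r) = 2*r/(-2 + 2*r) (V(r) = (r + r)/(r + (-2 + r)) = (2*r)/(-2 + 2*r) = 2*r/(-2 + 2*r))
(73 + V(-10))**2 = (73 - 10/(-1 - 10))**2 = (73 - 10/(-11))**2 = (73 - 10*(-1/11))**2 = (73 + 10/11)**2 = (813/11)**2 = 660969/121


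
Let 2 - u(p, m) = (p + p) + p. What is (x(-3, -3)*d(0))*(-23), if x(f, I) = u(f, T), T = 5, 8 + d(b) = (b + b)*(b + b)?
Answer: 2024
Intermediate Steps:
d(b) = -8 + 4*b² (d(b) = -8 + (b + b)*(b + b) = -8 + (2*b)*(2*b) = -8 + 4*b²)
u(p, m) = 2 - 3*p (u(p, m) = 2 - ((p + p) + p) = 2 - (2*p + p) = 2 - 3*p)
x(f, I) = 2 - 3*f
(x(-3, -3)*d(0))*(-23) = ((2 - 3*(-3))*(-8 + 4*0²))*(-23) = ((2 + 9)*(-8 + 4*0))*(-23) = (11*(-8 + 0))*(-23) = (11*(-8))*(-23) = -88*(-23) = 2024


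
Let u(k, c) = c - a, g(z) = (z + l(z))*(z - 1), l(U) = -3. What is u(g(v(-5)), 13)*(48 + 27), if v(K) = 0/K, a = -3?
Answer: 1200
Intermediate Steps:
v(K) = 0
g(z) = (-1 + z)*(-3 + z) (g(z) = (z - 3)*(z - 1) = (-3 + z)*(-1 + z) = (-1 + z)*(-3 + z))
u(k, c) = 3 + c (u(k, c) = c - 1*(-3) = c + 3 = 3 + c)
u(g(v(-5)), 13)*(48 + 27) = (3 + 13)*(48 + 27) = 16*75 = 1200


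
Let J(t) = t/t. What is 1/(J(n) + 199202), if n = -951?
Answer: 1/199203 ≈ 5.0200e-6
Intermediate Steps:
J(t) = 1
1/(J(n) + 199202) = 1/(1 + 199202) = 1/199203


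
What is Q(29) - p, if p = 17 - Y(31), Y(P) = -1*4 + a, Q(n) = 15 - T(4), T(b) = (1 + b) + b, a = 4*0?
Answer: -15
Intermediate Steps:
a = 0
T(b) = 1 + 2*b
Q(n) = 6 (Q(n) = 15 - (1 + 2*4) = 15 - (1 + 8) = 15 - 1*9 = 15 - 9 = 6)
Y(P) = -4 (Y(P) = -1*4 + 0 = -4 + 0 = -4)
p = 21 (p = 17 - 1*(-4) = 17 + 4 = 21)
Q(29) - p = 6 - 1*21 = 6 - 21 = -15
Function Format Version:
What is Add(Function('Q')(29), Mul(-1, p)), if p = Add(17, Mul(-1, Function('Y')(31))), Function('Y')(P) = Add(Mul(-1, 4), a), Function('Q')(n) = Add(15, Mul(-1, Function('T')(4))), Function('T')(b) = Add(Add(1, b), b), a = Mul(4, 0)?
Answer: -15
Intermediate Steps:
a = 0
Function('T')(b) = Add(1, Mul(2, b))
Function('Q')(n) = 6 (Function('Q')(n) = Add(15, Mul(-1, Add(1, Mul(2, 4)))) = Add(15, Mul(-1, Add(1, 8))) = Add(15, Mul(-1, 9)) = Add(15, -9) = 6)
Function('Y')(P) = -4 (Function('Y')(P) = Add(Mul(-1, 4), 0) = Add(-4, 0) = -4)
p = 21 (p = Add(17, Mul(-1, -4)) = Add(17, 4) = 21)
Add(Function('Q')(29), Mul(-1, p)) = Add(6, Mul(-1, 21)) = Add(6, -21) = -15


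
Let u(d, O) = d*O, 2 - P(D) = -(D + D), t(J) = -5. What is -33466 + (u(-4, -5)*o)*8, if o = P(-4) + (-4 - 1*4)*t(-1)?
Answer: -28026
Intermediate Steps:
P(D) = 2 + 2*D (P(D) = 2 - (-1)*(D + D) = 2 - (-1)*2*D = 2 - (-2)*D = 2 + 2*D)
u(d, O) = O*d
o = 34 (o = (2 + 2*(-4)) + (-4 - 1*4)*(-5) = (2 - 8) + (-4 - 4)*(-5) = -6 - 8*(-5) = -6 + 40 = 34)
-33466 + (u(-4, -5)*o)*8 = -33466 + (-5*(-4)*34)*8 = -33466 + (20*34)*8 = -33466 + 680*8 = -33466 + 5440 = -28026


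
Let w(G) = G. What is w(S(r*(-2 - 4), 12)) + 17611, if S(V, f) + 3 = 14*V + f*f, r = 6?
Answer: 17248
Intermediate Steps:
S(V, f) = -3 + f**2 + 14*V (S(V, f) = -3 + (14*V + f*f) = -3 + (14*V + f**2) = -3 + (f**2 + 14*V) = -3 + f**2 + 14*V)
w(S(r*(-2 - 4), 12)) + 17611 = (-3 + 12**2 + 14*(6*(-2 - 4))) + 17611 = (-3 + 144 + 14*(6*(-6))) + 17611 = (-3 + 144 + 14*(-36)) + 17611 = (-3 + 144 - 504) + 17611 = -363 + 17611 = 17248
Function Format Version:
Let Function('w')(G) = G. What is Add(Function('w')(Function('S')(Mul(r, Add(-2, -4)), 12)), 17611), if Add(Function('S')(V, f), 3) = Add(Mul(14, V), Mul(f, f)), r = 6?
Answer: 17248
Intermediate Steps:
Function('S')(V, f) = Add(-3, Pow(f, 2), Mul(14, V)) (Function('S')(V, f) = Add(-3, Add(Mul(14, V), Mul(f, f))) = Add(-3, Add(Mul(14, V), Pow(f, 2))) = Add(-3, Add(Pow(f, 2), Mul(14, V))) = Add(-3, Pow(f, 2), Mul(14, V)))
Add(Function('w')(Function('S')(Mul(r, Add(-2, -4)), 12)), 17611) = Add(Add(-3, Pow(12, 2), Mul(14, Mul(6, Add(-2, -4)))), 17611) = Add(Add(-3, 144, Mul(14, Mul(6, -6))), 17611) = Add(Add(-3, 144, Mul(14, -36)), 17611) = Add(Add(-3, 144, -504), 17611) = Add(-363, 17611) = 17248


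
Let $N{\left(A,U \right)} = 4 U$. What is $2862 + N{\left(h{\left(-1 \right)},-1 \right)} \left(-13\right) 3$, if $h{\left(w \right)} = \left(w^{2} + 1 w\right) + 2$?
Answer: $3018$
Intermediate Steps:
$h{\left(w \right)} = 2 + w + w^{2}$ ($h{\left(w \right)} = \left(w^{2} + w\right) + 2 = \left(w + w^{2}\right) + 2 = 2 + w + w^{2}$)
$2862 + N{\left(h{\left(-1 \right)},-1 \right)} \left(-13\right) 3 = 2862 + 4 \left(-1\right) \left(-13\right) 3 = 2862 + \left(-4\right) \left(-13\right) 3 = 2862 + 52 \cdot 3 = 2862 + 156 = 3018$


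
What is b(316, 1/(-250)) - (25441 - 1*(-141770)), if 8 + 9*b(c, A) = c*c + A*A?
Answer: -9757298611/62500 ≈ -1.5612e+5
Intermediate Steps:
b(c, A) = -8/9 + A²/9 + c²/9 (b(c, A) = -8/9 + (c*c + A*A)/9 = -8/9 + (c² + A²)/9 = -8/9 + (A² + c²)/9 = -8/9 + (A²/9 + c²/9) = -8/9 + A²/9 + c²/9)
b(316, 1/(-250)) - (25441 - 1*(-141770)) = (-8/9 + (1/(-250))²/9 + (⅑)*316²) - (25441 - 1*(-141770)) = (-8/9 + (-1/250)²/9 + (⅑)*99856) - (25441 + 141770) = (-8/9 + (⅑)*(1/62500) + 99856/9) - 1*167211 = (-8/9 + 1/562500 + 99856/9) - 167211 = 693388889/62500 - 167211 = -9757298611/62500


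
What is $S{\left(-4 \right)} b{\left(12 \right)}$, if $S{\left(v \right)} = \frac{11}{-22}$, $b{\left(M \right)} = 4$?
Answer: $-2$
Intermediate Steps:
$S{\left(v \right)} = - \frac{1}{2}$ ($S{\left(v \right)} = 11 \left(- \frac{1}{22}\right) = - \frac{1}{2}$)
$S{\left(-4 \right)} b{\left(12 \right)} = \left(- \frac{1}{2}\right) 4 = -2$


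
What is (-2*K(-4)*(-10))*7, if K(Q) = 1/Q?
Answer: -35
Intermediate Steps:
(-2*K(-4)*(-10))*7 = (-2/(-4)*(-10))*7 = (-2*(-1/4)*(-10))*7 = ((1/2)*(-10))*7 = -5*7 = -35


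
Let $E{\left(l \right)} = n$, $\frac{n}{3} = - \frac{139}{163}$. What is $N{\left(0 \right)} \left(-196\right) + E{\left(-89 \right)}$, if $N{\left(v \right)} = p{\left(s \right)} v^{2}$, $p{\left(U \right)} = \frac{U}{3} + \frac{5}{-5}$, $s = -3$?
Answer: $- \frac{417}{163} \approx -2.5583$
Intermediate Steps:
$p{\left(U \right)} = -1 + \frac{U}{3}$ ($p{\left(U \right)} = U \frac{1}{3} + 5 \left(- \frac{1}{5}\right) = \frac{U}{3} - 1 = -1 + \frac{U}{3}$)
$n = - \frac{417}{163}$ ($n = 3 \left(- \frac{139}{163}\right) = - \frac{417}{163} \approx -2.5583$)
$E{\left(l \right)} = - \frac{417}{163}$
$N{\left(v \right)} = - 2 v^{2}$ ($N{\left(v \right)} = \left(-1 + \frac{1}{3} \left(-3\right)\right) v^{2} = \left(-1 - 1\right) v^{2} = - 2 v^{2}$)
$N{\left(0 \right)} \left(-196\right) + E{\left(-89 \right)} = - 2 \cdot 0^{2} \left(-196\right) - \frac{417}{163} = \left(-2\right) 0 \left(-196\right) - \frac{417}{163} = 0 \left(-196\right) - \frac{417}{163} = 0 - \frac{417}{163} = - \frac{417}{163}$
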